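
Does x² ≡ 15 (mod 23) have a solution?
By Euler's criterion: 15^{11} ≡ 22 (mod 23). Since this equals -1 (≡ 22), 15 is not a QR.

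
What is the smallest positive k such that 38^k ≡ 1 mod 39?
Powers of 38 mod 39: 38^1≡38, 38^2≡1. So the order of 38 is 2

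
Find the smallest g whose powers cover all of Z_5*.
g = 2. Powers: [2, 4, 3, 1] generates all 4 non-zero residues.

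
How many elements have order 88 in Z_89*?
Number of primitive roots mod 89 = φ(p-1) = φ(88) = 40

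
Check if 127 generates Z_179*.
ord_179(127) divides 178. For each prime q|178: 127^{89}≡178, 127^{2}≡19, none ≡ 1. So 127 has order 178 and is a primitive root mod 179.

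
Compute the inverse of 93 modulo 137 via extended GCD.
Extended GCD: 93(28) + 137(-19) = 1. So 93^(-1) ≡ 28 (mod 137). Verify: 93 × 28 = 2604 ≡ 1 (mod 137)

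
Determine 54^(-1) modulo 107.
Since 107 is prime, by Fermat 54^(-1) ≡ 54^{105} ≡ 2 mod 107. Verify: 54 × 2 = 108 ≡ 1 mod 107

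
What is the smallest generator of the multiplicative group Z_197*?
g = 2. For each prime q|196: 2^{98}≡196, 2^{28}≡104, none ≡ 1, so ord_197(2) = 196 and 2 is a primitive root.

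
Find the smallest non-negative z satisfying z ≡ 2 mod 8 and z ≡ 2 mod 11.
M = 8 × 11 = 88. M₁ = 11, y₁ ≡ 3 mod 8. M₂ = 8, y₂ ≡ 7 mod 11. z = 2×11×3 + 2×8×7 ≡ 2 mod 88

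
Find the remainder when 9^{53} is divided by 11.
By Fermat: 9^{10} ≡ 1 (mod 11). 53 = 5×10 + 3. So 9^{53} ≡ 9^{3} ≡ 3 (mod 11)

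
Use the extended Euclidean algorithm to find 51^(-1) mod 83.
Extended GCD: 51(-13) + 83(8) = 1. So 51^(-1) ≡ -13 ≡ 70 mod 83. Verify: 51 × 70 = 3570 ≡ 1 mod 83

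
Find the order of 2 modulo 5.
Powers of 2 mod 5: 2^1≡2, 2^2≡4, 2^3≡3, 2^4≡1. Order = 4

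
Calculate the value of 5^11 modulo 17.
By repeated squaring mod 17: 5^{1}≡5, 5^{2}≡8, 5^{4}≡13, 5^{8}≡16. Then 5^{11} = 5^{8+2+1} ≡ 16 × 8 × 5 ≡ 11 mod 17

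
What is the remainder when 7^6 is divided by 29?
By repeated squaring (mod 29): 7^{1}≡7, 7^{2}≡20, 7^{4}≡23. Then 7^{6} = 7^{4+2} ≡ 23 × 20 ≡ 25 (mod 29)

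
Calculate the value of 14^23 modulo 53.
By repeated squaring mod 53: 14^{1}≡14, 14^{2}≡37, 14^{4}≡44, 14^{8}≡28, 14^{16}≡42. Then 14^{23} = 14^{16+4+2+1} ≡ 42 × 44 × 37 × 14 ≡ 31 mod 53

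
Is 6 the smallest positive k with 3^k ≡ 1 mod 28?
Powers of 3 mod 28: 3^1≡3, 3^2≡9, 3^3≡27, 3^4≡25, 3^5≡19, 3^6≡1. First k with 3^k≡1 is k=6. Yes, ord_28(3) = 6.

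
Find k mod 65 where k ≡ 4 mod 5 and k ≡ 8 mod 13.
M = 5 × 13 = 65. M₁ = 13, y₁ ≡ 2 mod 5. M₂ = 5, y₂ ≡ 8 mod 13. k = 4×13×2 + 8×5×8 ≡ 34 mod 65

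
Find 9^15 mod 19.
By repeated squaring mod 19: 9^{1}≡9, 9^{2}≡5, 9^{4}≡6, 9^{8}≡17. Then 9^{15} = 9^{8+4+2+1} ≡ 17 × 6 × 5 × 9 ≡ 11 mod 19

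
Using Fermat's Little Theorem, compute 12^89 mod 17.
By Fermat: 12^{16} ≡ 1 mod 17. 89 = 5×16 + 9. So 12^{89} ≡ 12^{9} ≡ 5 mod 17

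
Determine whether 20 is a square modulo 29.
By Euler's criterion: 20^{14} ≡ 1 (mod 29). Since this equals 1, 20 is a QR.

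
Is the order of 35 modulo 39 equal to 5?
Powers of 35 mod 39: 35^1≡35, 35^2≡16, 35^3≡14, 35^4≡22, 35^5≡29, 35^6≡1. 35^5≡29≢1, so ord ≠ 5. No, the actual order is 6.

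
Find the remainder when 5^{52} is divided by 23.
By Fermat: 5^{22} ≡ 1 mod 23. 52 = 2×22 + 8. So 5^{52} ≡ 5^{8} ≡ 16 mod 23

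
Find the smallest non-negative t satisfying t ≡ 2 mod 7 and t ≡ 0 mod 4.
M = 7 × 4 = 28. M₁ = 4, y₁ ≡ 2 mod 7. M₂ = 7, y₂ ≡ 3 mod 4. t = 2×4×2 + 0×7×3 ≡ 16 mod 28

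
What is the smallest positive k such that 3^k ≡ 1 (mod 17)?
Powers of 3 mod 17: 3^1≡3, 3^2≡9, 3^3≡10, 3^4≡13, 3^5≡5, 3^6≡15, 3^7≡11, 3^8≡16, 3^9≡14, 3^10≡8, 3^11≡7, 3^12≡4, 3^13≡12, 3^14≡2, 3^15≡6, 3^16≡1. So the order of 3 is 16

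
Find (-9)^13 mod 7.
Using Fermat: (-9)^{6} ≡ 1 mod 7. 13 ≡ 1 mod 6. So (-9)^{13} ≡ (-9)^{1} ≡ 5 mod 7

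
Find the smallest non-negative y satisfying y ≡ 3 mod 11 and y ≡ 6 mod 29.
M = 11 × 29 = 319. M₁ = 29, y₁ ≡ 8 mod 11. M₂ = 11, y₂ ≡ 8 mod 29. y = 3×29×8 + 6×11×8 ≡ 267 mod 319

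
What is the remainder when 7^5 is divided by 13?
By repeated squaring (mod 13): 7^{1}≡7, 7^{2}≡10, 7^{4}≡9. Then 7^{5} = 7^{4+1} ≡ 9 × 7 ≡ 11 (mod 13)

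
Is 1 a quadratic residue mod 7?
By Euler's criterion: 1^{3} ≡ 1 (mod 7). Since this equals 1, 1 is a QR.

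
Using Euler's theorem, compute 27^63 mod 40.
By Euler: 27^{16} ≡ 1 (mod 40) since gcd(27, 40) = 1. 63 = 3×16 + 15. So 27^{63} ≡ 27^{15} ≡ 3 (mod 40)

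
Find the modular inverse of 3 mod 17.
Since 17 is prime, by Fermat 3^(-1) ≡ 3^{15} ≡ 6 (mod 17). Verify: 3 × 6 = 18 ≡ 1 (mod 17)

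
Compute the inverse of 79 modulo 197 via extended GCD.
Extended GCD: 79(5) + 197(-2) = 1. So 79^(-1) ≡ 5 (mod 197). Verify: 79 × 5 = 395 ≡ 1 (mod 197)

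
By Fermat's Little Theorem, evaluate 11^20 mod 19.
By Fermat: 11^{18} ≡ 1 (mod 19). So 11^{20} = 11^{18} · 11^{2} ≡ 11^{2} ≡ 7 (mod 19)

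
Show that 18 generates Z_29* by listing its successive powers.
18^1, 18^2, ..., 18^{28} mod 29: [18, 5, 3, 25, 15, 9, 17, 16, 27, 22, 19, 23, 8, 28, 11, 24, 26, 4, 14, 20, 12, 13, 2, 7, 10, 6, 21, 1]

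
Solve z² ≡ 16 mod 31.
The square roots of 16 mod 31 are 4 and 27. Verify: 4² = 16 ≡ 16 mod 31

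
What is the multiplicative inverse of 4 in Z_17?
Since 17 is prime, by Fermat 4^(-1) ≡ 4^{15} ≡ 13 (mod 17). Verify: 4 × 13 = 52 ≡ 1 (mod 17)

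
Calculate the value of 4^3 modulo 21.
4^{3} = 64 ≡ 1 (mod 21)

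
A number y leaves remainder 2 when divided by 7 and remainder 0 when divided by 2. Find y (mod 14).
M = 7 × 2 = 14. M₁ = 2, y₁ ≡ 4 (mod 7). M₂ = 7, y₂ ≡ 1 (mod 2). y = 2×2×4 + 0×7×1 ≡ 2 (mod 14)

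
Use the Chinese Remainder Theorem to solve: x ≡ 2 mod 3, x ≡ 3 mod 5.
M = 3 × 5 = 15. M₁ = 5, y₁ ≡ 2 mod 3. M₂ = 3, y₂ ≡ 2 mod 5. x = 2×5×2 + 3×3×2 ≡ 8 mod 15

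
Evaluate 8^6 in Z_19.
By repeated squaring mod 19: 8^{1}≡8, 8^{2}≡7, 8^{4}≡11. Then 8^{6} = 8^{4+2} ≡ 11 × 7 ≡ 1 mod 19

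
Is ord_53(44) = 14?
Powers of 44 mod 53: 44^1≡44, 44^2≡28, 44^3≡13, 44^4≡42, 44^5≡46, 44^6≡10, 44^7≡16, 44^8≡15, 44^9≡24, 44^10≡49, 44^11≡36, 44^12≡47, 44^13≡1. Already 44^13≡1, so the order is 13 < 14. No, the actual order is 13.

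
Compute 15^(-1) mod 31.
Since 31 is prime, by Fermat 15^(-1) ≡ 15^{29} ≡ 29 mod 31. Verify: 15 × 29 = 435 ≡ 1 mod 31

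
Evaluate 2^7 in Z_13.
By repeated squaring (mod 13): 2^{1}≡2, 2^{2}≡4, 2^{4}≡3. Then 2^{7} = 2^{4+2+1} ≡ 3 × 4 × 2 ≡ 11 (mod 13)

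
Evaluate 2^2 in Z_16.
2^{2} = 4 ≡ 4 (mod 16)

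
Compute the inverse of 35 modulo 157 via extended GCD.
Extended GCD: 35(9) + 157(-2) = 1. So 35^(-1) ≡ 9 (mod 157). Verify: 35 × 9 = 315 ≡ 1 (mod 157)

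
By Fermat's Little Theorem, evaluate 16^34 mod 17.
By Fermat: 16^{16} ≡ 1 mod 17. 34 = 2×16 + 2. So 16^{34} ≡ 16^{2} ≡ 1 mod 17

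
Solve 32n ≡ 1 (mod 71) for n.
Since 71 is prime, by Fermat 32^(-1) ≡ 32^{69} ≡ 20 (mod 71). Verify: 32 × 20 = 640 ≡ 1 (mod 71)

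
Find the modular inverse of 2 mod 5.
Since 5 is prime, by Fermat 2^(-1) ≡ 2^{3} ≡ 3 (mod 5). Verify: 2 × 3 = 6 ≡ 1 (mod 5)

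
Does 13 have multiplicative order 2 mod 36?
Powers of 13 mod 36: 13^1≡13, 13^2≡25, 13^3≡1. 13^2≡25≢1, so ord ≠ 2. No, the actual order is 3.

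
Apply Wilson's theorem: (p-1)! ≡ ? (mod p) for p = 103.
By Wilson's theorem, (102)! ≡ -1 ≡ 102 (mod 103)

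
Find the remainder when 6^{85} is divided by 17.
By Fermat: 6^{16} ≡ 1 mod 17. 85 = 5×16 + 5. So 6^{85} ≡ 6^{5} ≡ 7 mod 17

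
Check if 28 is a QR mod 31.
By Euler's criterion: 28^{15} ≡ 1 (mod 31). Since this equals 1, 28 is a QR.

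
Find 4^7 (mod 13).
By repeated squaring (mod 13): 4^{1}≡4, 4^{2}≡3, 4^{4}≡9. Then 4^{7} = 4^{4+2+1} ≡ 9 × 3 × 4 ≡ 4 (mod 13)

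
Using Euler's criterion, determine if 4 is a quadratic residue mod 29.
By Euler's criterion: 4^{14} ≡ 1 (mod 29). Since this equals 1, 4 is a QR.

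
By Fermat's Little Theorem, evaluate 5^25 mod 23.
By Fermat: 5^{22} ≡ 1 (mod 23). So 5^{25} = 5^{22} · 5^{3} ≡ 5^{3} ≡ 10 (mod 23)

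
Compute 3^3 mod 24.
3^{3} = 27 ≡ 3 (mod 24)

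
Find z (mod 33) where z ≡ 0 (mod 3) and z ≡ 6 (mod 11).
M = 3 × 11 = 33. M₁ = 11, y₁ ≡ 2 (mod 3). M₂ = 3, y₂ ≡ 4 (mod 11). z = 0×11×2 + 6×3×4 ≡ 6 (mod 33)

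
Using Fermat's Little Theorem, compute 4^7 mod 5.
By Fermat: 4^{4} ≡ 1 mod 5. So 4^{7} = 4^{4} · 4^{3} ≡ 4^{3} ≡ 4 mod 5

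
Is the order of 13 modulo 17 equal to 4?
Powers of 13 mod 17: 13^1≡13, 13^2≡16, 13^3≡4, 13^4≡1. First k with 13^k≡1 is k=4. Yes, ord_17(13) = 4.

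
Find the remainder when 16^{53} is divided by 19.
By Fermat: 16^{18} ≡ 1 (mod 19). 53 = 2×18 + 17. So 16^{53} ≡ 16^{17} ≡ 6 (mod 19)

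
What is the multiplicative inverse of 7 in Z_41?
Since 41 is prime, by Fermat 7^(-1) ≡ 7^{39} ≡ 6 mod 41. Verify: 7 × 6 = 42 ≡ 1 mod 41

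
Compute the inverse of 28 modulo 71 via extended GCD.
Extended GCD: 28(33) + 71(-13) = 1. So 28^(-1) ≡ 33 mod 71. Verify: 28 × 33 = 924 ≡ 1 mod 71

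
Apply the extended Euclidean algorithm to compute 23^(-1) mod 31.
Extended GCD: 23(-4) + 31(3) = 1. So 23^(-1) ≡ -4 ≡ 27 mod 31. Verify: 23 × 27 = 621 ≡ 1 mod 31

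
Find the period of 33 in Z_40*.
Powers of 33 mod 40: 33^1≡33, 33^2≡9, 33^3≡17, 33^4≡1. So the order of 33 is 4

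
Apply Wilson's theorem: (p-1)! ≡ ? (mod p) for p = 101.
By Wilson's theorem, (100)! ≡ -1 ≡ 100 (mod 101)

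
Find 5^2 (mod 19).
5^{2} = 25 ≡ 6 (mod 19)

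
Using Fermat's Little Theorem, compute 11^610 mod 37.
By Fermat: 11^{36} ≡ 1 mod 37. 610 ≡ 34 mod 36. So 11^{610} ≡ 11^{34} ≡ 26 mod 37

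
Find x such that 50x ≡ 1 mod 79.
Since 79 is prime, by Fermat 50^(-1) ≡ 50^{77} ≡ 49 mod 79. Verify: 50 × 49 = 2450 ≡ 1 mod 79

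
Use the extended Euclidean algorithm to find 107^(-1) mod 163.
Extended GCD: 107(32) + 163(-21) = 1. So 107^(-1) ≡ 32 mod 163. Verify: 107 × 32 = 3424 ≡ 1 mod 163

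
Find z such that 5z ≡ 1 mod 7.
Since 7 is prime, by Fermat 5^(-1) ≡ 5^{5} ≡ 3 mod 7. Verify: 5 × 3 = 15 ≡ 1 mod 7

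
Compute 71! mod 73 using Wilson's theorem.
(72)! = (71)! × (72) ≡ -1 mod 73. So (71)! ≡ -1 × (72)^(-1) ≡ (-1)×(-1) = 1 mod 73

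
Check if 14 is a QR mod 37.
By Euler's criterion: 14^{18} ≡ 36 (mod 37). Since this equals -1 (≡ 36), 14 is not a QR.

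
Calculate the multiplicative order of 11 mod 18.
Powers of 11 mod 18: 11^1≡11, 11^2≡13, 11^3≡17, 11^4≡7, 11^5≡5, 11^6≡1. Order = 6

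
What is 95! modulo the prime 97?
(96)! = (95)! × (96) ≡ -1 (mod 97). So (95)! ≡ -1 × (96)^(-1) ≡ (-1)×(-1) = 1 (mod 97)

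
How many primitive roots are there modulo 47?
A prime p has φ(p-1) primitive roots; here φ(46) = 22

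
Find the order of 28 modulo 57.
Powers of 28 mod 57: 28^1≡28, 28^2≡43, 28^3≡7, 28^4≡25, 28^5≡16, 28^6≡49, 28^7≡4, 28^8≡55, 28^9≡1. ord_57(28) = 9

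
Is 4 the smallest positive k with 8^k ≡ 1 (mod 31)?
Powers of 8 mod 31: 8^1≡8, 8^2≡2, 8^3≡16, 8^4≡4, 8^5≡1. 8^4≡4≢1, so ord ≠ 4. No, the actual order is 5.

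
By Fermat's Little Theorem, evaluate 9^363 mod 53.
By Fermat: 9^{52} ≡ 1 mod 53. 363 ≡ 51 mod 52. So 9^{363} ≡ 9^{51} ≡ 6 mod 53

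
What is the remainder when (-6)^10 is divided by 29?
By repeated squaring (mod 29): (-6)^{1}≡23, (-6)^{2}≡7, (-6)^{4}≡20, (-6)^{8}≡23. Then (-6)^{10} = (-6)^{8+2} ≡ 23 × 7 ≡ 16 (mod 29)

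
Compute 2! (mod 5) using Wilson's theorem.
(4)! = (2)! × (3) × (4) ≡ -1 (mod 5). So (2)! ≡ -1 × [(4)(3)]^(-1) ≡ 2 (mod 5)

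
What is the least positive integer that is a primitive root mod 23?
g = 5. For each prime q|22: 5^{11}≡22, 5^{2}≡2, none ≡ 1, so ord_23(5) = 22 and 5 is a primitive root.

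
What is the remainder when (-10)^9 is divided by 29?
By repeated squaring mod 29: (-10)^{1}≡19, (-10)^{2}≡13, (-10)^{4}≡24, (-10)^{8}≡25. Then (-10)^{9} = (-10)^{8+1} ≡ 25 × 19 ≡ 11 mod 29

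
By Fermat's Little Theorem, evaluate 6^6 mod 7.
By Fermat's Little Theorem, 6^{6} ≡ 1 mod 7 since 7 is prime and gcd(6, 7) = 1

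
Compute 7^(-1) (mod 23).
Since 23 is prime, by Fermat 7^(-1) ≡ 7^{21} ≡ 10 (mod 23). Verify: 7 × 10 = 70 ≡ 1 (mod 23)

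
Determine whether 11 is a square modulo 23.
By Euler's criterion: 11^{11} ≡ 22 (mod 23). Since this equals -1 (≡ 22), 11 is not a QR.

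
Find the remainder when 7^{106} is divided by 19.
By Fermat: 7^{18} ≡ 1 mod 19. 106 = 5×18 + 16. So 7^{106} ≡ 7^{16} ≡ 7 mod 19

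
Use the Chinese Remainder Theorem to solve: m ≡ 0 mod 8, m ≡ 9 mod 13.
M = 8 × 13 = 104. M₁ = 13, y₁ ≡ 5 mod 8. M₂ = 8, y₂ ≡ 5 mod 13. m = 0×13×5 + 9×8×5 ≡ 48 mod 104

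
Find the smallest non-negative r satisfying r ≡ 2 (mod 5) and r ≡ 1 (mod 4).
M = 5 × 4 = 20. M₁ = 4, y₁ ≡ 4 (mod 5). M₂ = 5, y₂ ≡ 1 (mod 4). r = 2×4×4 + 1×5×1 ≡ 17 (mod 20)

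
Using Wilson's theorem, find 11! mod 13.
(12)! = (11)! × (12) ≡ -1 mod 13. So (11)! ≡ -1 × (12)^(-1) ≡ (-1)×(-1) = 1 mod 13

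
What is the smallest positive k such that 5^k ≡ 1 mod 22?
Powers of 5 mod 22: 5^1≡5, 5^2≡3, 5^3≡15, 5^4≡9, 5^5≡1. So the order of 5 is 5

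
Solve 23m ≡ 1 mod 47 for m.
Since 47 is prime, by Fermat 23^(-1) ≡ 23^{45} ≡ 45 mod 47. Verify: 23 × 45 = 1035 ≡ 1 mod 47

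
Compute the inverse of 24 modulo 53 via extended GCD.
Extended GCD: 24(-11) + 53(5) = 1. So 24^(-1) ≡ -11 ≡ 42 mod 53. Verify: 24 × 42 = 1008 ≡ 1 mod 53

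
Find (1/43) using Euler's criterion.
(1/43) = 1^{21} mod 43 = 1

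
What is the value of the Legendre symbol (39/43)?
(39/43) = 39^{21} mod 43 = -1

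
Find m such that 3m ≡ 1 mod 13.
Since 13 is prime, by Fermat 3^(-1) ≡ 3^{11} ≡ 9 mod 13. Verify: 3 × 9 = 27 ≡ 1 mod 13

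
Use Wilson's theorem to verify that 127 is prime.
(126)! mod 127 = 126. Since this equals -1 (mod 127), Wilson confirms 127 is prime.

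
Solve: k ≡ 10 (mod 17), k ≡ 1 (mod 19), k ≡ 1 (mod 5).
M = 17 × 19 × 5 = 1615. M₁ = 95, y₁ ≡ 12 (mod 17). M₂ = 85, y₂ ≡ 17 (mod 19). M₃ = 323, y₃ ≡ 2 (mod 5). k = 10×95×12 + 1×85×17 + 1×323×2 ≡ 571 (mod 1615)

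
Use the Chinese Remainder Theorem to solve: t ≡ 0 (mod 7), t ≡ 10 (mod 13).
M = 7 × 13 = 91. M₁ = 13, y₁ ≡ 6 (mod 7). M₂ = 7, y₂ ≡ 2 (mod 13). t = 0×13×6 + 10×7×2 ≡ 49 (mod 91)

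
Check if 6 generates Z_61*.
ord_61(6) divides 60. For each prime q|60: 6^{30}≡60, 6^{20}≡47, 6^{12}≡20, none ≡ 1. So 6 has order 60 and is a primitive root mod 61.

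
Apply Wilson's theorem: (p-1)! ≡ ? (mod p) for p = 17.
By Wilson's theorem, (16)! ≡ -1 ≡ 16 mod 17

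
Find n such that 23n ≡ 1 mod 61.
Since 61 is prime, by Fermat 23^(-1) ≡ 23^{59} ≡ 8 mod 61. Verify: 23 × 8 = 184 ≡ 1 mod 61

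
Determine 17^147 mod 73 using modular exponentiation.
Using Fermat: 17^{72} ≡ 1 mod 73. 147 ≡ 3 mod 72. So 17^{147} ≡ 17^{3} ≡ 22 mod 73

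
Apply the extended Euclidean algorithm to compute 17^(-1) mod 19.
Extended GCD: 17(9) + 19(-8) = 1. So 17^(-1) ≡ 9 (mod 19). Verify: 17 × 9 = 153 ≡ 1 (mod 19)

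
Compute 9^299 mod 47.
Using Fermat: 9^{46} ≡ 1 (mod 47). 299 ≡ 23 (mod 46). So 9^{299} ≡ 9^{23} ≡ 1 (mod 47)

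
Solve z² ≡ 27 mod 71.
The square roots of 27 mod 71 are 58 and 13. Verify: 58² = 3364 ≡ 27 mod 71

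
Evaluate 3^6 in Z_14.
By repeated squaring mod 14: 3^{1}≡3, 3^{2}≡9, 3^{4}≡11. Then 3^{6} = 3^{4+2} ≡ 11 × 9 ≡ 1 mod 14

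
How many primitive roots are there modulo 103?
There are φ(103-1) = φ(102) = 32 primitive roots modulo 103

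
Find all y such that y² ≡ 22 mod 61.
The square roots of 22 mod 61 are 12 and 49. Verify: 12² = 144 ≡ 22 mod 61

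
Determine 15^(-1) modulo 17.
Since 17 is prime, by Fermat 15^(-1) ≡ 15^{15} ≡ 8 (mod 17). Verify: 15 × 8 = 120 ≡ 1 (mod 17)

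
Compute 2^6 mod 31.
By repeated squaring (mod 31): 2^{1}≡2, 2^{2}≡4, 2^{4}≡16. Then 2^{6} = 2^{4+2} ≡ 16 × 4 ≡ 2 (mod 31)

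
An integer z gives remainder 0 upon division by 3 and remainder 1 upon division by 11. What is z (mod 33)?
M = 3 × 11 = 33. M₁ = 11, y₁ ≡ 2 (mod 3). M₂ = 3, y₂ ≡ 4 (mod 11). z = 0×11×2 + 1×3×4 ≡ 12 (mod 33)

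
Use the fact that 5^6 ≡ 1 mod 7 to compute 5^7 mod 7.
By Fermat: 5^{6} ≡ 1 mod 7. So 5^{7} = 5^{6} · 5^{1} ≡ 5^{1} ≡ 5 mod 7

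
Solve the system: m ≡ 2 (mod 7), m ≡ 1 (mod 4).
M = 7 × 4 = 28. M₁ = 4, y₁ ≡ 2 (mod 7). M₂ = 7, y₂ ≡ 3 (mod 4). m = 2×4×2 + 1×7×3 ≡ 9 (mod 28)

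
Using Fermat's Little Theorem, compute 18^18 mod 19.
By Fermat's Little Theorem, 18^{18} ≡ 1 mod 19 since 19 is prime and gcd(18, 19) = 1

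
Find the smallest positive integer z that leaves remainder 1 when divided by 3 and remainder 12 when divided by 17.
M = 3 × 17 = 51. M₁ = 17, y₁ ≡ 2 (mod 3). M₂ = 3, y₂ ≡ 6 (mod 17). z = 1×17×2 + 12×3×6 ≡ 46 (mod 51)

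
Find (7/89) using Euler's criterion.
(7/89) = 7^{44} mod 89 = -1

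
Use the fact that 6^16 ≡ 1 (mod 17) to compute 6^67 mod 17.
By Fermat: 6^{16} ≡ 1 (mod 17). 67 = 4×16 + 3. So 6^{67} ≡ 6^{3} ≡ 12 (mod 17)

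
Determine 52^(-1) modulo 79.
Since 79 is prime, by Fermat 52^(-1) ≡ 52^{77} ≡ 38 mod 79. Verify: 52 × 38 = 1976 ≡ 1 mod 79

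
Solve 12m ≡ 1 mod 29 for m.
Since 29 is prime, by Fermat 12^(-1) ≡ 12^{27} ≡ 17 mod 29. Verify: 12 × 17 = 204 ≡ 1 mod 29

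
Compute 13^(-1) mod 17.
Since 17 is prime, by Fermat 13^(-1) ≡ 13^{15} ≡ 4 mod 17. Verify: 13 × 4 = 52 ≡ 1 mod 17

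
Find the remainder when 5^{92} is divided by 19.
By Fermat: 5^{18} ≡ 1 mod 19. 92 = 5×18 + 2. So 5^{92} ≡ 5^{2} ≡ 6 mod 19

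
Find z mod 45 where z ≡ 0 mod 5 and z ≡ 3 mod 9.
M = 5 × 9 = 45. M₁ = 9, y₁ ≡ 4 mod 5. M₂ = 5, y₂ ≡ 2 mod 9. z = 0×9×4 + 3×5×2 ≡ 30 mod 45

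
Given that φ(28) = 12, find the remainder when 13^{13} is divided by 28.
By Euler: 13^{12} ≡ 1 (mod 28) since gcd(13, 28) = 1. 13 = 1×12 + 1. So 13^{13} ≡ 13^{1} ≡ 13 (mod 28)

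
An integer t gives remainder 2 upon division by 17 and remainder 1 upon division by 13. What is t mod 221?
M = 17 × 13 = 221. M₁ = 13, y₁ ≡ 4 mod 17. M₂ = 17, y₂ ≡ 10 mod 13. t = 2×13×4 + 1×17×10 ≡ 53 mod 221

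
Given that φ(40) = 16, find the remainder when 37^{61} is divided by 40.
By Euler: 37^{16} ≡ 1 mod 40 since gcd(37, 40) = 1. 61 = 3×16 + 13. So 37^{61} ≡ 37^{13} ≡ 37 mod 40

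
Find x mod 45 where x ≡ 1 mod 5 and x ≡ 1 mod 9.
M = 5 × 9 = 45. M₁ = 9, y₁ ≡ 4 mod 5. M₂ = 5, y₂ ≡ 2 mod 9. x = 1×9×4 + 1×5×2 ≡ 1 mod 45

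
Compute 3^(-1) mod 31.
Since 31 is prime, by Fermat 3^(-1) ≡ 3^{29} ≡ 21 mod 31. Verify: 3 × 21 = 63 ≡ 1 mod 31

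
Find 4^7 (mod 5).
Using Fermat: 4^{4} ≡ 1 (mod 5). 7 ≡ 3 (mod 4). So 4^{7} ≡ 4^{3} ≡ 4 (mod 5)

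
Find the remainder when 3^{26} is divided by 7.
By Fermat: 3^{6} ≡ 1 mod 7. 26 = 4×6 + 2. So 3^{26} ≡ 3^{2} ≡ 2 mod 7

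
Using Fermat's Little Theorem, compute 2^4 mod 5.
By Fermat's Little Theorem, 2^{4} ≡ 1 mod 5 since 5 is prime and gcd(2, 5) = 1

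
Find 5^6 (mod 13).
By repeated squaring (mod 13): 5^{1}≡5, 5^{2}≡12, 5^{4}≡1. Then 5^{6} = 5^{4+2} ≡ 1 × 12 ≡ 12 (mod 13)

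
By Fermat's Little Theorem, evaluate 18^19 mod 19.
By Fermat: 18^{18} ≡ 1 mod 19. So 18^{19} = 18^{18} · 18^{1} ≡ 18^{1} ≡ 18 mod 19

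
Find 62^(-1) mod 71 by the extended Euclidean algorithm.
Extended GCD: 62(-8) + 71(7) = 1. So 62^(-1) ≡ -8 ≡ 63 mod 71. Verify: 62 × 63 = 3906 ≡ 1 mod 71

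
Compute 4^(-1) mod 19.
Since 19 is prime, by Fermat 4^(-1) ≡ 4^{17} ≡ 5 mod 19. Verify: 4 × 5 = 20 ≡ 1 mod 19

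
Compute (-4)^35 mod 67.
By repeated squaring (mod 67): (-4)^{1}≡63, (-4)^{2}≡16, (-4)^{4}≡55, (-4)^{8}≡10, (-4)^{16}≡33, (-4)^{32}≡17. Then (-4)^{35} = (-4)^{32+2+1} ≡ 17 × 16 × 63 ≡ 51 (mod 67)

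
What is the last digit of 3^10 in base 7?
Using Fermat: 3^{6} ≡ 1 mod 7. 10 ≡ 4 mod 6. So 3^{10} ≡ 3^{4} ≡ 4 mod 7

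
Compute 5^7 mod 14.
By repeated squaring mod 14: 5^{1}≡5, 5^{2}≡11, 5^{4}≡9. Then 5^{7} = 5^{4+2+1} ≡ 9 × 11 × 5 ≡ 5 mod 14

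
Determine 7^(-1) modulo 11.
Since 11 is prime, by Fermat 7^(-1) ≡ 7^{9} ≡ 8 (mod 11). Verify: 7 × 8 = 56 ≡ 1 (mod 11)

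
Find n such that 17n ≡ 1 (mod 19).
Since 19 is prime, by Fermat 17^(-1) ≡ 17^{17} ≡ 9 (mod 19). Verify: 17 × 9 = 153 ≡ 1 (mod 19)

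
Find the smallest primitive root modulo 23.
g = 5. For each prime q|22: 5^{11}≡22, 5^{2}≡2, none ≡ 1, so ord_23(5) = 22 and 5 is a primitive root.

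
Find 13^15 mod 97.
By repeated squaring mod 97: 13^{1}≡13, 13^{2}≡72, 13^{4}≡43, 13^{8}≡6. Then 13^{15} = 13^{8+4+2+1} ≡ 6 × 43 × 72 × 13 ≡ 55 mod 97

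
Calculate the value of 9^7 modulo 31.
By repeated squaring (mod 31): 9^{1}≡9, 9^{2}≡19, 9^{4}≡20. Then 9^{7} = 9^{4+2+1} ≡ 20 × 19 × 9 ≡ 10 (mod 31)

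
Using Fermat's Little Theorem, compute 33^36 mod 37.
By Fermat's Little Theorem, 33^{36} ≡ 1 (mod 37) since 37 is prime and gcd(33, 37) = 1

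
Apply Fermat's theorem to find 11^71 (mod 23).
By Fermat: 11^{22} ≡ 1 (mod 23). 71 = 3×22 + 5. So 11^{71} ≡ 11^{5} ≡ 5 (mod 23)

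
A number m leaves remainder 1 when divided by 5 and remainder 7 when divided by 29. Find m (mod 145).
M = 5 × 29 = 145. M₁ = 29, y₁ ≡ 4 (mod 5). M₂ = 5, y₂ ≡ 6 (mod 29). m = 1×29×4 + 7×5×6 ≡ 36 (mod 145)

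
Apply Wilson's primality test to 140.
(139)! mod 140 = 0. Since 0 ≢ -1 (mod 140), 140 is not prime.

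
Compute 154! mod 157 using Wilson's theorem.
(156)! = (154)! × (155) × (156) ≡ -1 mod 157. So (154)! ≡ -1 × [(156)(155)]^(-1) ≡ 78 mod 157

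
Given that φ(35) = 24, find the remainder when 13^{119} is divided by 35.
By Euler: 13^{24} ≡ 1 (mod 35) since gcd(13, 35) = 1. 119 = 4×24 + 23. So 13^{119} ≡ 13^{23} ≡ 27 (mod 35)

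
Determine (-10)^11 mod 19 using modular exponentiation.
By repeated squaring mod 19: (-10)^{1}≡9, (-10)^{2}≡5, (-10)^{4}≡6, (-10)^{8}≡17. Then (-10)^{11} = (-10)^{8+2+1} ≡ 17 × 5 × 9 ≡ 5 mod 19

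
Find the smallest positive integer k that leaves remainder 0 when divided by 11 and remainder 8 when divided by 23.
M = 11 × 23 = 253. M₁ = 23, y₁ ≡ 1 mod 11. M₂ = 11, y₂ ≡ 21 mod 23. k = 0×23×1 + 8×11×21 ≡ 77 mod 253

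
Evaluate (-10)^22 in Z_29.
By repeated squaring (mod 29): (-10)^{1}≡19, (-10)^{2}≡13, (-10)^{4}≡24, (-10)^{8}≡25, (-10)^{16}≡16. Then (-10)^{22} = (-10)^{16+4+2} ≡ 16 × 24 × 13 ≡ 4 (mod 29)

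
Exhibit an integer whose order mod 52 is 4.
5 has order 4 mod 52 since 5^{4} ≡ 1 mod 52 and no smaller power works.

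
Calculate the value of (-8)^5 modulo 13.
By repeated squaring (mod 13): (-8)^{1}≡5, (-8)^{2}≡12, (-8)^{4}≡1. Then (-8)^{5} = (-8)^{4+1} ≡ 1 × 5 ≡ 5 (mod 13)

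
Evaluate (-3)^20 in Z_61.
By repeated squaring mod 61: (-3)^{1}≡58, (-3)^{2}≡9, (-3)^{4}≡20, (-3)^{8}≡34, (-3)^{16}≡58. Then (-3)^{20} = (-3)^{16+4} ≡ 58 × 20 ≡ 1 mod 61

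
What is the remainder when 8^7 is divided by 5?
Using Fermat: 8^{4} ≡ 1 (mod 5). 7 ≡ 3 (mod 4). So 8^{7} ≡ 8^{3} ≡ 2 (mod 5)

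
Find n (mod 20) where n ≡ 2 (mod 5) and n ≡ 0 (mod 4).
M = 5 × 4 = 20. M₁ = 4, y₁ ≡ 4 (mod 5). M₂ = 5, y₂ ≡ 1 (mod 4). n = 2×4×4 + 0×5×1 ≡ 12 (mod 20)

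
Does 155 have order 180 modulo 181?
155^{12} ≡ 1 (mod 181) and 12 < 180, so ord_181(155) = 12 ≠ 180 and 155 is not a primitive root.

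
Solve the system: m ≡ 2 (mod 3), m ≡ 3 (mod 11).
M = 3 × 11 = 33. M₁ = 11, y₁ ≡ 2 (mod 3). M₂ = 3, y₂ ≡ 4 (mod 11). m = 2×11×2 + 3×3×4 ≡ 14 (mod 33)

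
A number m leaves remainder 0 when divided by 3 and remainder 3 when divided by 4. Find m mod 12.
M = 3 × 4 = 12. M₁ = 4, y₁ ≡ 1 mod 3. M₂ = 3, y₂ ≡ 3 mod 4. m = 0×4×1 + 3×3×3 ≡ 3 mod 12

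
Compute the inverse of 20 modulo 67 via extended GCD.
Extended GCD: 20(-10) + 67(3) = 1. So 20^(-1) ≡ -10 ≡ 57 mod 67. Verify: 20 × 57 = 1140 ≡ 1 mod 67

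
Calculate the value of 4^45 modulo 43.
Using Fermat: 4^{42} ≡ 1 (mod 43). 45 ≡ 3 (mod 42). So 4^{45} ≡ 4^{3} ≡ 21 (mod 43)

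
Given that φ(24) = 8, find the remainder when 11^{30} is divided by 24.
By Euler: 11^{8} ≡ 1 (mod 24) since gcd(11, 24) = 1. 30 = 3×8 + 6. So 11^{30} ≡ 11^{6} ≡ 1 (mod 24)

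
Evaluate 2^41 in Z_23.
Using Fermat: 2^{22} ≡ 1 (mod 23). 41 ≡ 19 (mod 22). So 2^{41} ≡ 2^{19} ≡ 3 (mod 23)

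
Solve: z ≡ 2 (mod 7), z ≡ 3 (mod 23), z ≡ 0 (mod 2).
M = 7 × 23 × 2 = 322. M₁ = 46, y₁ ≡ 2 (mod 7). M₂ = 14, y₂ ≡ 5 (mod 23). M₃ = 161, y₃ ≡ 1 (mod 2). z = 2×46×2 + 3×14×5 + 0×161×1 ≡ 72 (mod 322)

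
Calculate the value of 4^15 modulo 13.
Using Fermat: 4^{12} ≡ 1 mod 13. 15 ≡ 3 mod 12. So 4^{15} ≡ 4^{3} ≡ 12 mod 13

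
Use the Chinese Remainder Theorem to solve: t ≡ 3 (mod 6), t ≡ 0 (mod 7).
M = 6 × 7 = 42. M₁ = 7, y₁ ≡ 1 (mod 6). M₂ = 6, y₂ ≡ 6 (mod 7). t = 3×7×1 + 0×6×6 ≡ 21 (mod 42)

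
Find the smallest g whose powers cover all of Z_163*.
g = 2. Powers: [2, 4, 8, 16, 32, 64, 128, 93, ...] generates all 162 non-zero residues.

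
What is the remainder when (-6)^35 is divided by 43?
By repeated squaring mod 43: (-6)^{1}≡37, (-6)^{2}≡36, (-6)^{4}≡6, (-6)^{8}≡36, (-6)^{16}≡6, (-6)^{32}≡36. Then (-6)^{35} = (-6)^{32+2+1} ≡ 36 × 36 × 37 ≡ 7 mod 43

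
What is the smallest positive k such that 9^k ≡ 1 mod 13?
Powers of 9 mod 13: 9^1≡9, 9^2≡3, 9^3≡1. ord_13(9) = 3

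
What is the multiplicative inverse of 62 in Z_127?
Since 127 is prime, by Fermat 62^(-1) ≡ 62^{125} ≡ 84 (mod 127). Verify: 62 × 84 = 5208 ≡ 1 (mod 127)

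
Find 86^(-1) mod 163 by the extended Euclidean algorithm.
Extended GCD: 86(-36) + 163(19) = 1. So 86^(-1) ≡ -36 ≡ 127 mod 163. Verify: 86 × 127 = 10922 ≡ 1 mod 163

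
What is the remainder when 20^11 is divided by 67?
By repeated squaring (mod 67): 20^{1}≡20, 20^{2}≡65, 20^{4}≡4, 20^{8}≡16. Then 20^{11} = 20^{8+2+1} ≡ 16 × 65 × 20 ≡ 30 (mod 67)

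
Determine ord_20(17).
Powers of 17 mod 20: 17^1≡17, 17^2≡9, 17^3≡13, 17^4≡1. So the order of 17 is 4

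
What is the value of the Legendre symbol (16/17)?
(16/17) = 16^{8} mod 17 = 1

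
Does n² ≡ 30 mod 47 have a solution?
By Euler's criterion: 30^{23} ≡ 46 mod 47. Since this equals -1 (≡ 46), 30 is not a QR.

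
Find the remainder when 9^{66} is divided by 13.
By Fermat: 9^{12} ≡ 1 mod 13. 66 = 5×12 + 6. So 9^{66} ≡ 9^{6} ≡ 1 mod 13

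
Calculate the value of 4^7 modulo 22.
By repeated squaring (mod 22): 4^{1}≡4, 4^{2}≡16, 4^{4}≡14. Then 4^{7} = 4^{4+2+1} ≡ 14 × 16 × 4 ≡ 16 (mod 22)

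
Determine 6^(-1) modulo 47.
Since 47 is prime, by Fermat 6^(-1) ≡ 6^{45} ≡ 8 mod 47. Verify: 6 × 8 = 48 ≡ 1 mod 47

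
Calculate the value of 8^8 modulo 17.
By repeated squaring mod 17: 8^{1}≡8, 8^{2}≡13, 8^{4}≡16, 8^{8}≡1. So 8^{8} ≡ 1 mod 17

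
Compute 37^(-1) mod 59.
Since 59 is prime, by Fermat 37^(-1) ≡ 37^{57} ≡ 8 mod 59. Verify: 37 × 8 = 296 ≡ 1 mod 59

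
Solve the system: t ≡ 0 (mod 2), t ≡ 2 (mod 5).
M = 2 × 5 = 10. M₁ = 5, y₁ ≡ 1 (mod 2). M₂ = 2, y₂ ≡ 3 (mod 5). t = 0×5×1 + 2×2×3 ≡ 2 (mod 10)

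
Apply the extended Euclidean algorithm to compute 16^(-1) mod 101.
Extended GCD: 16(19) + 101(-3) = 1. So 16^(-1) ≡ 19 (mod 101). Verify: 16 × 19 = 304 ≡ 1 (mod 101)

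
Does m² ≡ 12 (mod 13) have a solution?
By Euler's criterion: 12^{6} ≡ 1 (mod 13). Since this equals 1, 12 is a QR.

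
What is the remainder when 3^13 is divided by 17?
By repeated squaring (mod 17): 3^{1}≡3, 3^{2}≡9, 3^{4}≡13, 3^{8}≡16. Then 3^{13} = 3^{8+4+1} ≡ 16 × 13 × 3 ≡ 12 (mod 17)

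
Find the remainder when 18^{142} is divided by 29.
By Fermat: 18^{28} ≡ 1 mod 29. 142 = 5×28 + 2. So 18^{142} ≡ 18^{2} ≡ 5 mod 29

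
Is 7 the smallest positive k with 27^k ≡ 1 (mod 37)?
Powers of 27 mod 37: 27^1≡27, 27^2≡26, 27^3≡36, 27^4≡10, 27^5≡11, 27^6≡1. Already 27^6≡1, so the order is 6 < 7. No, the actual order is 6.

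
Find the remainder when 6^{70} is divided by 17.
By Fermat: 6^{16} ≡ 1 mod 17. 70 = 4×16 + 6. So 6^{70} ≡ 6^{6} ≡ 8 mod 17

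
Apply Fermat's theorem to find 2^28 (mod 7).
By Fermat: 2^{6} ≡ 1 (mod 7). 28 = 4×6 + 4. So 2^{28} ≡ 2^{4} ≡ 2 (mod 7)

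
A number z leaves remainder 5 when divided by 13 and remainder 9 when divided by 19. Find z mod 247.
M = 13 × 19 = 247. M₁ = 19, y₁ ≡ 11 mod 13. M₂ = 13, y₂ ≡ 3 mod 19. z = 5×19×11 + 9×13×3 ≡ 161 mod 247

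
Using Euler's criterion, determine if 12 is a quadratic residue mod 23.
By Euler's criterion: 12^{11} ≡ 1 mod 23. Since this equals 1, 12 is a QR.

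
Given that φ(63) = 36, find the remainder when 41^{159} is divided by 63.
By Euler: 41^{36} ≡ 1 (mod 63) since gcd(41, 63) = 1. 159 = 4×36 + 15. So 41^{159} ≡ 41^{15} ≡ 62 (mod 63)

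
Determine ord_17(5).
Powers of 5 mod 17: 5^1≡5, 5^2≡8, 5^3≡6, 5^4≡13, 5^5≡14, 5^6≡2, 5^7≡10, 5^8≡16, 5^9≡12, 5^10≡9, 5^11≡11, 5^12≡4, 5^13≡3, 5^14≡15, 5^15≡7, 5^16≡1. Order = 16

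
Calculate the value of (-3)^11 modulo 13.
By repeated squaring (mod 13): (-3)^{1}≡10, (-3)^{2}≡9, (-3)^{4}≡3, (-3)^{8}≡9. Then (-3)^{11} = (-3)^{8+2+1} ≡ 9 × 9 × 10 ≡ 4 (mod 13)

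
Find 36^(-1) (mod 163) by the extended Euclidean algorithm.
Extended GCD: 36(77) + 163(-17) = 1. So 36^(-1) ≡ 77 (mod 163). Verify: 36 × 77 = 2772 ≡ 1 (mod 163)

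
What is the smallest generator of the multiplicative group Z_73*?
g = 5. Powers: [5, 25, 52, 41, 59, 3, 15, 2, 10, ...] generates all 72 non-zero residues.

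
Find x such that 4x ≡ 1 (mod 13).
Since 13 is prime, by Fermat 4^(-1) ≡ 4^{11} ≡ 10 (mod 13). Verify: 4 × 10 = 40 ≡ 1 (mod 13)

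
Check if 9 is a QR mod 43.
By Euler's criterion: 9^{21} ≡ 1 mod 43. Since this equals 1, 9 is a QR.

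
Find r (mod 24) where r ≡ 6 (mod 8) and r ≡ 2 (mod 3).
M = 8 × 3 = 24. M₁ = 3, y₁ ≡ 3 (mod 8). M₂ = 8, y₂ ≡ 2 (mod 3). r = 6×3×3 + 2×8×2 ≡ 14 (mod 24)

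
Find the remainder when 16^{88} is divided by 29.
By Fermat: 16^{28} ≡ 1 mod 29. 88 = 3×28 + 4. So 16^{88} ≡ 16^{4} ≡ 25 mod 29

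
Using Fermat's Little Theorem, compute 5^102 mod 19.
By Fermat: 5^{18} ≡ 1 (mod 19). 102 = 5×18 + 12. So 5^{102} ≡ 5^{12} ≡ 11 (mod 19)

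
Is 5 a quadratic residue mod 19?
By Euler's criterion: 5^{9} ≡ 1 mod 19. Since this equals 1, 5 is a QR.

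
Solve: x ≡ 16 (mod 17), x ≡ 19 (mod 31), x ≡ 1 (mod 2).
M = 17 × 31 × 2 = 1054. M₁ = 62, y₁ ≡ 14 (mod 17). M₂ = 34, y₂ ≡ 21 (mod 31). M₃ = 527, y₃ ≡ 1 (mod 2). x = 16×62×14 + 19×34×21 + 1×527×1 ≡ 577 (mod 1054)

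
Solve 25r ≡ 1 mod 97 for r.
Since 97 is prime, by Fermat 25^(-1) ≡ 25^{95} ≡ 66 mod 97. Verify: 25 × 66 = 1650 ≡ 1 mod 97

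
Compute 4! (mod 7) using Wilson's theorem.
(6)! = (4)! × (5) × (6) ≡ -1 (mod 7). So (4)! ≡ -1 × [(6)(5)]^(-1) ≡ 3 (mod 7)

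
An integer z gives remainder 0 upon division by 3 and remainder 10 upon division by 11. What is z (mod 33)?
M = 3 × 11 = 33. M₁ = 11, y₁ ≡ 2 (mod 3). M₂ = 3, y₂ ≡ 4 (mod 11). z = 0×11×2 + 10×3×4 ≡ 21 (mod 33)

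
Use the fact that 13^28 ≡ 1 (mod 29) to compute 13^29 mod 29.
By Fermat: 13^{28} ≡ 1 (mod 29). So 13^{29} = 13^{28} · 13^{1} ≡ 13^{1} ≡ 13 (mod 29)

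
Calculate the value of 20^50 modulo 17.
Using Fermat: 20^{16} ≡ 1 (mod 17). 50 ≡ 2 (mod 16). So 20^{50} ≡ 20^{2} ≡ 9 (mod 17)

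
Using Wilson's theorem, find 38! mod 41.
(40)! = (38)! × (39) × (40) ≡ -1 (mod 41). So (38)! ≡ -1 × [(40)(39)]^(-1) ≡ 20 (mod 41)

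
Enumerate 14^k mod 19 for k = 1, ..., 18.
14^1, 14^2, ..., 14^{18} mod 19: [14, 6, 8, 17, 10, 7, 3, 4, 18, 5, 13, 11, 2, 9, 12, 16, 15, 1]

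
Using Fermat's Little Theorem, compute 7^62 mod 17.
By Fermat: 7^{16} ≡ 1 (mod 17). 62 = 3×16 + 14. So 7^{62} ≡ 7^{14} ≡ 8 (mod 17)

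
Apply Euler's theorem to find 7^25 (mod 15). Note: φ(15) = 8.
By Euler: 7^{8} ≡ 1 (mod 15) since gcd(7, 15) = 1. 25 = 3×8 + 1. So 7^{25} ≡ 7^{1} ≡ 7 (mod 15)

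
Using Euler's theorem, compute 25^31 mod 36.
By Euler: 25^{12} ≡ 1 mod 36 since gcd(25, 36) = 1. 31 = 2×12 + 7. So 25^{31} ≡ 25^{7} ≡ 25 mod 36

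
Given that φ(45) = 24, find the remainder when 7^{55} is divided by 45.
By Euler: 7^{24} ≡ 1 mod 45 since gcd(7, 45) = 1. 55 = 2×24 + 7. So 7^{55} ≡ 7^{7} ≡ 43 mod 45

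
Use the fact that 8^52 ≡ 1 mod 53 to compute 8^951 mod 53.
By Fermat: 8^{52} ≡ 1 mod 53. 951 ≡ 15 mod 52. So 8^{951} ≡ 8^{15} ≡ 41 mod 53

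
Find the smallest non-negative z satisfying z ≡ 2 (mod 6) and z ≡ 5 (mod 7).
M = 6 × 7 = 42. M₁ = 7, y₁ ≡ 1 (mod 6). M₂ = 6, y₂ ≡ 6 (mod 7). z = 2×7×1 + 5×6×6 ≡ 26 (mod 42)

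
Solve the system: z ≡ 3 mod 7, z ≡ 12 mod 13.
M = 7 × 13 = 91. M₁ = 13, y₁ ≡ 6 mod 7. M₂ = 7, y₂ ≡ 2 mod 13. z = 3×13×6 + 12×7×2 ≡ 38 mod 91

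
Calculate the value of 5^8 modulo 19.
By repeated squaring (mod 19): 5^{1}≡5, 5^{2}≡6, 5^{4}≡17, 5^{8}≡4. So 5^{8} ≡ 4 (mod 19)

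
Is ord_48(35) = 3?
Powers of 35 mod 48: 35^1≡35, 35^2≡25, 35^3≡11, 35^4≡1. 35^3≡11≢1, so ord ≠ 3. No, the actual order is 4.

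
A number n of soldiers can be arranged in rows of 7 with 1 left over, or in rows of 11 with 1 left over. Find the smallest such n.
M = 7 × 11 = 77. M₁ = 11, y₁ ≡ 2 mod 7. M₂ = 7, y₂ ≡ 8 mod 11. n = 1×11×2 + 1×7×8 ≡ 1 mod 77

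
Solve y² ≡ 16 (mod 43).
The square roots of 16 mod 43 are 4 and 39. Verify: 4² = 16 ≡ 16 (mod 43)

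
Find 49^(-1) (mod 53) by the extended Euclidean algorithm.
Extended GCD: 49(13) + 53(-12) = 1. So 49^(-1) ≡ 13 (mod 53). Verify: 49 × 13 = 637 ≡ 1 (mod 53)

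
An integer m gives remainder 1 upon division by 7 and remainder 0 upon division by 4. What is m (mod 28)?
M = 7 × 4 = 28. M₁ = 4, y₁ ≡ 2 (mod 7). M₂ = 7, y₂ ≡ 3 (mod 4). m = 1×4×2 + 0×7×3 ≡ 8 (mod 28)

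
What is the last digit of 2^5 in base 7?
By repeated squaring (mod 7): 2^{1}≡2, 2^{2}≡4, 2^{4}≡2. Then 2^{5} = 2^{4+1} ≡ 2 × 2 ≡ 4 (mod 7)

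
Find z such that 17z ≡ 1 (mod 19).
Since 19 is prime, by Fermat 17^(-1) ≡ 17^{17} ≡ 9 (mod 19). Verify: 17 × 9 = 153 ≡ 1 (mod 19)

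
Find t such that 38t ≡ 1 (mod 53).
Since 53 is prime, by Fermat 38^(-1) ≡ 38^{51} ≡ 7 (mod 53). Verify: 38 × 7 = 266 ≡ 1 (mod 53)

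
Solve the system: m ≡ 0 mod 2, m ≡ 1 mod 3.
M = 2 × 3 = 6. M₁ = 3, y₁ ≡ 1 mod 2. M₂ = 2, y₂ ≡ 2 mod 3. m = 0×3×1 + 1×2×2 ≡ 4 mod 6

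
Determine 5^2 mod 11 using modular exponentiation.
5^{2} = 25 ≡ 3 mod 11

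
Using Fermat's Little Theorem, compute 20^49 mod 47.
By Fermat: 20^{46} ≡ 1 (mod 47). So 20^{49} = 20^{46} · 20^{3} ≡ 20^{3} ≡ 10 (mod 47)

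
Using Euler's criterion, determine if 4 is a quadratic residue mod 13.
By Euler's criterion: 4^{6} ≡ 1 mod 13. Since this equals 1, 4 is a QR.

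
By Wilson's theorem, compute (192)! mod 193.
By Wilson's theorem, (192)! ≡ -1 ≡ 192 mod 193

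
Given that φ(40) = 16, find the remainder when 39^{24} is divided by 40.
By Euler: 39^{16} ≡ 1 mod 40 since gcd(39, 40) = 1. 24 = 1×16 + 8. So 39^{24} ≡ 39^{8} ≡ 1 mod 40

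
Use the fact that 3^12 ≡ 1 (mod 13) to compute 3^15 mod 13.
By Fermat: 3^{12} ≡ 1 (mod 13). So 3^{15} = 3^{12} · 3^{3} ≡ 3^{3} ≡ 1 (mod 13)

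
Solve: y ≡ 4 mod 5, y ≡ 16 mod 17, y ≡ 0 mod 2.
M = 5 × 17 × 2 = 170. M₁ = 34, y₁ ≡ 4 mod 5. M₂ = 10, y₂ ≡ 12 mod 17. M₃ = 85, y₃ ≡ 1 mod 2. y = 4×34×4 + 16×10×12 + 0×85×1 ≡ 84 mod 170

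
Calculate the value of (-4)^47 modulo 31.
Using Fermat: (-4)^{30} ≡ 1 mod 31. 47 ≡ 17 mod 30. So (-4)^{47} ≡ (-4)^{17} ≡ 15 mod 31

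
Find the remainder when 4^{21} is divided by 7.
By Fermat: 4^{6} ≡ 1 (mod 7). 21 = 3×6 + 3. So 4^{21} ≡ 4^{3} ≡ 1 (mod 7)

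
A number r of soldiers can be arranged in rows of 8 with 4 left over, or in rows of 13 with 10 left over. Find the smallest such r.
M = 8 × 13 = 104. M₁ = 13, y₁ ≡ 5 mod 8. M₂ = 8, y₂ ≡ 5 mod 13. r = 4×13×5 + 10×8×5 ≡ 36 mod 104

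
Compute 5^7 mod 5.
By repeated squaring mod 5: 5^{1}≡0, 5^{2}≡0, 5^{4}≡0. Then 5^{7} = 5^{4+2+1} ≡ 0 × 0 × 0 ≡ 0 mod 5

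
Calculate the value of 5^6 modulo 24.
By repeated squaring mod 24: 5^{1}≡5, 5^{2}≡1, 5^{4}≡1. Then 5^{6} = 5^{4+2} ≡ 1 × 1 ≡ 1 mod 24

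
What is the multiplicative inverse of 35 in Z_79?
Since 79 is prime, by Fermat 35^(-1) ≡ 35^{77} ≡ 70 mod 79. Verify: 35 × 70 = 2450 ≡ 1 mod 79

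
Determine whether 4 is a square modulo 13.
By Euler's criterion: 4^{6} ≡ 1 mod 13. Since this equals 1, 4 is a QR.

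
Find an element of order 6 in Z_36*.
23 has order 6 mod 36 since 23^{6} ≡ 1 (mod 36) and no smaller power works.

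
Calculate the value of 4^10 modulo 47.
By repeated squaring (mod 47): 4^{1}≡4, 4^{2}≡16, 4^{4}≡21, 4^{8}≡18. Then 4^{10} = 4^{8+2} ≡ 18 × 16 ≡ 6 (mod 47)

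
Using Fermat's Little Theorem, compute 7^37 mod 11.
By Fermat: 7^{10} ≡ 1 mod 11. 37 = 3×10 + 7. So 7^{37} ≡ 7^{7} ≡ 6 mod 11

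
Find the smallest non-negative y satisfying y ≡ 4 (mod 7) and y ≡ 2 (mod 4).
M = 7 × 4 = 28. M₁ = 4, y₁ ≡ 2 (mod 7). M₂ = 7, y₂ ≡ 3 (mod 4). y = 4×4×2 + 2×7×3 ≡ 18 (mod 28)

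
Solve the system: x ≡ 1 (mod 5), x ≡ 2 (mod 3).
M = 5 × 3 = 15. M₁ = 3, y₁ ≡ 2 (mod 5). M₂ = 5, y₂ ≡ 2 (mod 3). x = 1×3×2 + 2×5×2 ≡ 11 (mod 15)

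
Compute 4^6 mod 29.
By repeated squaring mod 29: 4^{1}≡4, 4^{2}≡16, 4^{4}≡24. Then 4^{6} = 4^{4+2} ≡ 24 × 16 ≡ 7 mod 29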